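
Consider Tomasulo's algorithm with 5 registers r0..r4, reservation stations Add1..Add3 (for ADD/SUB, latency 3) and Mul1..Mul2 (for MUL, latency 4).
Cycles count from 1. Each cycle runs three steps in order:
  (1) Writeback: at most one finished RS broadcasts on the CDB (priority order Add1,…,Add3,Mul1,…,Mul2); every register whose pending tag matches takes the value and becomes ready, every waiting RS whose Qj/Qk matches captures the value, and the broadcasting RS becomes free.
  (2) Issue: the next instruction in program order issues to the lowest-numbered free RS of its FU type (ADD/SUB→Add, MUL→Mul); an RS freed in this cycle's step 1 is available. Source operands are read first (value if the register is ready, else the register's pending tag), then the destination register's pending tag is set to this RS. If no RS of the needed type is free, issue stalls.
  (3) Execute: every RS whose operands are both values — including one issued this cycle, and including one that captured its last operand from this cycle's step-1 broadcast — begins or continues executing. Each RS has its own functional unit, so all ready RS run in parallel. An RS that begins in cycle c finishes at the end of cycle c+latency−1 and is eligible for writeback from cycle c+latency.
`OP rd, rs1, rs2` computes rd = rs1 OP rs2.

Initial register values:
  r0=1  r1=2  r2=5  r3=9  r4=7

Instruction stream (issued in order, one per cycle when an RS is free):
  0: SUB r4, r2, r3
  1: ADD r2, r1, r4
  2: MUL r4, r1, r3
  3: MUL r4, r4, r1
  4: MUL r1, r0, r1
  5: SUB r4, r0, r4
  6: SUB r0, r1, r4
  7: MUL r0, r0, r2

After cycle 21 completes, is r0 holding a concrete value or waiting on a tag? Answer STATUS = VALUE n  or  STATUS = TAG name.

cycle 1: issue SUB r4<-Add1 // r0:1,r1:2,r2:5,r3:9,r4:Add1
cycle 2: issue ADD r2<-Add2 // r0:1,r1:2,r2:Add2,r3:9,r4:Add1
cycle 3: issue MUL r4<-Mul1 // r0:1,r1:2,r2:Add2,r3:9,r4:Mul1
cycle 4: CDB Add1=-4; issue MUL r4<-Mul2 // r0:1,r1:2,r2:Add2,r3:9,r4:Mul2
cycle 5: stall // r0:1,r1:2,r2:Add2,r3:9,r4:Mul2
cycle 6: stall // r0:1,r1:2,r2:Add2,r3:9,r4:Mul2
cycle 7: CDB Add2=-2; stall // r0:1,r1:2,r2:-2,r3:9,r4:Mul2
cycle 8: CDB Mul1=18; issue MUL r1<-Mul1 // r0:1,r1:Mul1,r2:-2,r3:9,r4:Mul2
cycle 9: issue SUB r4<-Add1 // r0:1,r1:Mul1,r2:-2,r3:9,r4:Add1
cycle 10: issue SUB r0<-Add2 // r0:Add2,r1:Mul1,r2:-2,r3:9,r4:Add1
cycle 11: stall // r0:Add2,r1:Mul1,r2:-2,r3:9,r4:Add1
cycle 12: CDB Mul1=2; issue MUL r0<-Mul1 // r0:Mul1,r1:2,r2:-2,r3:9,r4:Add1
cycle 13: CDB Mul2=36 // r0:Mul1,r1:2,r2:-2,r3:9,r4:Add1
cycle 14: - // r0:Mul1,r1:2,r2:-2,r3:9,r4:Add1
cycle 15: - // r0:Mul1,r1:2,r2:-2,r3:9,r4:Add1
cycle 16: CDB Add1=-35 // r0:Mul1,r1:2,r2:-2,r3:9,r4:-35
cycle 17: - // r0:Mul1,r1:2,r2:-2,r3:9,r4:-35
cycle 18: - // r0:Mul1,r1:2,r2:-2,r3:9,r4:-35
cycle 19: CDB Add2=37 // r0:Mul1,r1:2,r2:-2,r3:9,r4:-35
cycle 20: - // r0:Mul1,r1:2,r2:-2,r3:9,r4:-35
cycle 21: - // r0:Mul1,r1:2,r2:-2,r3:9,r4:-35

STATUS = TAG Mul1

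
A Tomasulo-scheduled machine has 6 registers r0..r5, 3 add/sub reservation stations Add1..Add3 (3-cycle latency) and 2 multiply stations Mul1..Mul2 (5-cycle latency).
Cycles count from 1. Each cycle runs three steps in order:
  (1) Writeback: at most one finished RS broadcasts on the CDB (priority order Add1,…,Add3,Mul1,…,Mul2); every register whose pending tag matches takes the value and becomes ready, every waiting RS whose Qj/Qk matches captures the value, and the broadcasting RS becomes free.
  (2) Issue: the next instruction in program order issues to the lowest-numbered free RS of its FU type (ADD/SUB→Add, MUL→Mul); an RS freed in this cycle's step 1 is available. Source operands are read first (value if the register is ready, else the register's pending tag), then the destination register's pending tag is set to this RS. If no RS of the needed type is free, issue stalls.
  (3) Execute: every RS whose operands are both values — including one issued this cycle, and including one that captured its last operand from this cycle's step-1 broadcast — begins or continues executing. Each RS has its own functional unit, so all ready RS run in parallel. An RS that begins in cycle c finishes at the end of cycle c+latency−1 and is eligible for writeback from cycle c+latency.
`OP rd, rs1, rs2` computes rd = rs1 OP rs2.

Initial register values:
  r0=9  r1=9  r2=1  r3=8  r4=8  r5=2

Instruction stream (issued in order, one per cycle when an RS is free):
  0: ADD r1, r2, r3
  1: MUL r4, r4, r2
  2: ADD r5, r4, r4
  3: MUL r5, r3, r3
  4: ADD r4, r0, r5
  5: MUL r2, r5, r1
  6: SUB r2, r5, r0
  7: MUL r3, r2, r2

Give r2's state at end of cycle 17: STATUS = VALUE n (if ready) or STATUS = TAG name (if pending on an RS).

STATUS = VALUE 55

cycle 1: issue ADD r1<-Add1 // r0:9,r1:Add1,r2:1,r3:8,r4:8,r5:2
cycle 2: issue MUL r4<-Mul1 // r0:9,r1:Add1,r2:1,r3:8,r4:Mul1,r5:2
cycle 3: issue ADD r5<-Add2 // r0:9,r1:Add1,r2:1,r3:8,r4:Mul1,r5:Add2
cycle 4: CDB Add1=9; issue MUL r5<-Mul2 // r0:9,r1:9,r2:1,r3:8,r4:Mul1,r5:Mul2
cycle 5: issue ADD r4<-Add1 // r0:9,r1:9,r2:1,r3:8,r4:Add1,r5:Mul2
cycle 6: stall // r0:9,r1:9,r2:1,r3:8,r4:Add1,r5:Mul2
cycle 7: CDB Mul1=8; issue MUL r2<-Mul1 // r0:9,r1:9,r2:Mul1,r3:8,r4:Add1,r5:Mul2
cycle 8: issue SUB r2<-Add3 // r0:9,r1:9,r2:Add3,r3:8,r4:Add1,r5:Mul2
cycle 9: CDB Mul2=64; issue MUL r3<-Mul2 // r0:9,r1:9,r2:Add3,r3:Mul2,r4:Add1,r5:64
cycle 10: CDB Add2=16 // r0:9,r1:9,r2:Add3,r3:Mul2,r4:Add1,r5:64
cycle 11: - // r0:9,r1:9,r2:Add3,r3:Mul2,r4:Add1,r5:64
cycle 12: CDB Add1=73 // r0:9,r1:9,r2:Add3,r3:Mul2,r4:73,r5:64
cycle 13: CDB Add3=55 // r0:9,r1:9,r2:55,r3:Mul2,r4:73,r5:64
cycle 14: CDB Mul1=576 // r0:9,r1:9,r2:55,r3:Mul2,r4:73,r5:64
cycle 15: - // r0:9,r1:9,r2:55,r3:Mul2,r4:73,r5:64
cycle 16: - // r0:9,r1:9,r2:55,r3:Mul2,r4:73,r5:64
cycle 17: - // r0:9,r1:9,r2:55,r3:Mul2,r4:73,r5:64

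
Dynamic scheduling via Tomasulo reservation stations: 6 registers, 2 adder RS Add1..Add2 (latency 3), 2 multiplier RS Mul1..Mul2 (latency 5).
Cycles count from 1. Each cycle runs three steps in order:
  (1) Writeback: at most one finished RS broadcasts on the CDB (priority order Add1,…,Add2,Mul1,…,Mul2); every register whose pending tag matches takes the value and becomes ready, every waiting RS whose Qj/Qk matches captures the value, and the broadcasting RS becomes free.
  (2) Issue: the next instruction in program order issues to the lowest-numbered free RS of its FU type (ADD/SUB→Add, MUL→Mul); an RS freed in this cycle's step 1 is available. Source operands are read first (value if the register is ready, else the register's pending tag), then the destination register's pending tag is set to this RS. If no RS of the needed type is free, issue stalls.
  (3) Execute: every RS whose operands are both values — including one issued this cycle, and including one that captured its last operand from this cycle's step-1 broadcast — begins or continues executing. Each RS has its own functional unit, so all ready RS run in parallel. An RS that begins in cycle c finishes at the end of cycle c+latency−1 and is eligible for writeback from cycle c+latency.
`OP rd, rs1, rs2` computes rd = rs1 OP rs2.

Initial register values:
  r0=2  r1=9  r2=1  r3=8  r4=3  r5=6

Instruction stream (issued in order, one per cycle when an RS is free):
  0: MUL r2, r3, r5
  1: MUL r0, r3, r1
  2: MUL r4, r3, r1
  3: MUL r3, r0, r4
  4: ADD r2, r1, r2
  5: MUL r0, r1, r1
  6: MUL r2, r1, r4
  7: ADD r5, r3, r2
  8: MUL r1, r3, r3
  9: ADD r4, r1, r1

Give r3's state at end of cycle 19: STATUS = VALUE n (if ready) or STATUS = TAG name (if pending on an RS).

  c1: issue MUL r2<-Mul1  regs: r0:2,r1:9,r2:Mul1,r3:8,r4:3,r5:6
  c2: issue MUL r0<-Mul2  regs: r0:Mul2,r1:9,r2:Mul1,r3:8,r4:3,r5:6
  c3: stall  regs: r0:Mul2,r1:9,r2:Mul1,r3:8,r4:3,r5:6
  c4: stall  regs: r0:Mul2,r1:9,r2:Mul1,r3:8,r4:3,r5:6
  c5: stall  regs: r0:Mul2,r1:9,r2:Mul1,r3:8,r4:3,r5:6
  c6: CDB Mul1=48; issue MUL r4<-Mul1  regs: r0:Mul2,r1:9,r2:48,r3:8,r4:Mul1,r5:6
  c7: CDB Mul2=72; issue MUL r3<-Mul2  regs: r0:72,r1:9,r2:48,r3:Mul2,r4:Mul1,r5:6
  c8: issue ADD r2<-Add1  regs: r0:72,r1:9,r2:Add1,r3:Mul2,r4:Mul1,r5:6
  c9: stall  regs: r0:72,r1:9,r2:Add1,r3:Mul2,r4:Mul1,r5:6
  c10: stall  regs: r0:72,r1:9,r2:Add1,r3:Mul2,r4:Mul1,r5:6
  c11: CDB Add1=57; stall  regs: r0:72,r1:9,r2:57,r3:Mul2,r4:Mul1,r5:6
  c12: CDB Mul1=72; issue MUL r0<-Mul1  regs: r0:Mul1,r1:9,r2:57,r3:Mul2,r4:72,r5:6
  c13: stall  regs: r0:Mul1,r1:9,r2:57,r3:Mul2,r4:72,r5:6
  c14: stall  regs: r0:Mul1,r1:9,r2:57,r3:Mul2,r4:72,r5:6
  c15: stall  regs: r0:Mul1,r1:9,r2:57,r3:Mul2,r4:72,r5:6
  c16: stall  regs: r0:Mul1,r1:9,r2:57,r3:Mul2,r4:72,r5:6
  c17: CDB Mul1=81; issue MUL r2<-Mul1  regs: r0:81,r1:9,r2:Mul1,r3:Mul2,r4:72,r5:6
  c18: CDB Mul2=5184; issue ADD r5<-Add1  regs: r0:81,r1:9,r2:Mul1,r3:5184,r4:72,r5:Add1
  c19: issue MUL r1<-Mul2  regs: r0:81,r1:Mul2,r2:Mul1,r3:5184,r4:72,r5:Add1

STATUS = VALUE 5184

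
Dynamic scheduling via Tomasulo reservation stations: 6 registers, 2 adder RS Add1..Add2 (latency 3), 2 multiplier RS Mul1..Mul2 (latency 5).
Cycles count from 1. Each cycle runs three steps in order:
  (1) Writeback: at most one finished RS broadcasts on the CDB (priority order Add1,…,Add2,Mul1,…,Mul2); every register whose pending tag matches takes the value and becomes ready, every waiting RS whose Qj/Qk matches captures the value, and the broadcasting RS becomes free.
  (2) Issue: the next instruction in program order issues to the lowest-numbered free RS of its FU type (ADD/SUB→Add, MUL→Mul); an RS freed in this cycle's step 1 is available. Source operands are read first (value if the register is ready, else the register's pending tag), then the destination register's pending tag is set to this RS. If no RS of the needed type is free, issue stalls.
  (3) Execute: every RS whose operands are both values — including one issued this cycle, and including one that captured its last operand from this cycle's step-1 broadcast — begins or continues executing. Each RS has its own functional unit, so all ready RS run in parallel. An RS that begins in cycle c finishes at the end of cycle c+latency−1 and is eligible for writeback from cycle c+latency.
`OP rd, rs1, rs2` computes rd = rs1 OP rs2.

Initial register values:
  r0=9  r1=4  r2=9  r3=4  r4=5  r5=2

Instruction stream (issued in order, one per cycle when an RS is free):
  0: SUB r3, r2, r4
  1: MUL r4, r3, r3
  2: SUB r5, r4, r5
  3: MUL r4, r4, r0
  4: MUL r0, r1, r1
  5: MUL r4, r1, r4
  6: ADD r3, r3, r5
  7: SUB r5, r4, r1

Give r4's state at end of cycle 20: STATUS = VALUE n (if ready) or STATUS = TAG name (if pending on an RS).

cycle 1: issue SUB r3<-Add1 // r0:9,r1:4,r2:9,r3:Add1,r4:5,r5:2
cycle 2: issue MUL r4<-Mul1 // r0:9,r1:4,r2:9,r3:Add1,r4:Mul1,r5:2
cycle 3: issue SUB r5<-Add2 // r0:9,r1:4,r2:9,r3:Add1,r4:Mul1,r5:Add2
cycle 4: CDB Add1=4; issue MUL r4<-Mul2 // r0:9,r1:4,r2:9,r3:4,r4:Mul2,r5:Add2
cycle 5: stall // r0:9,r1:4,r2:9,r3:4,r4:Mul2,r5:Add2
cycle 6: stall // r0:9,r1:4,r2:9,r3:4,r4:Mul2,r5:Add2
cycle 7: stall // r0:9,r1:4,r2:9,r3:4,r4:Mul2,r5:Add2
cycle 8: stall // r0:9,r1:4,r2:9,r3:4,r4:Mul2,r5:Add2
cycle 9: CDB Mul1=16; issue MUL r0<-Mul1 // r0:Mul1,r1:4,r2:9,r3:4,r4:Mul2,r5:Add2
cycle 10: stall // r0:Mul1,r1:4,r2:9,r3:4,r4:Mul2,r5:Add2
cycle 11: stall // r0:Mul1,r1:4,r2:9,r3:4,r4:Mul2,r5:Add2
cycle 12: CDB Add2=14; stall // r0:Mul1,r1:4,r2:9,r3:4,r4:Mul2,r5:14
cycle 13: stall // r0:Mul1,r1:4,r2:9,r3:4,r4:Mul2,r5:14
cycle 14: CDB Mul1=16; issue MUL r4<-Mul1 // r0:16,r1:4,r2:9,r3:4,r4:Mul1,r5:14
cycle 15: CDB Mul2=144; issue ADD r3<-Add1 // r0:16,r1:4,r2:9,r3:Add1,r4:Mul1,r5:14
cycle 16: issue SUB r5<-Add2 // r0:16,r1:4,r2:9,r3:Add1,r4:Mul1,r5:Add2
cycle 17: - // r0:16,r1:4,r2:9,r3:Add1,r4:Mul1,r5:Add2
cycle 18: CDB Add1=18 // r0:16,r1:4,r2:9,r3:18,r4:Mul1,r5:Add2
cycle 19: - // r0:16,r1:4,r2:9,r3:18,r4:Mul1,r5:Add2
cycle 20: CDB Mul1=576 // r0:16,r1:4,r2:9,r3:18,r4:576,r5:Add2

STATUS = VALUE 576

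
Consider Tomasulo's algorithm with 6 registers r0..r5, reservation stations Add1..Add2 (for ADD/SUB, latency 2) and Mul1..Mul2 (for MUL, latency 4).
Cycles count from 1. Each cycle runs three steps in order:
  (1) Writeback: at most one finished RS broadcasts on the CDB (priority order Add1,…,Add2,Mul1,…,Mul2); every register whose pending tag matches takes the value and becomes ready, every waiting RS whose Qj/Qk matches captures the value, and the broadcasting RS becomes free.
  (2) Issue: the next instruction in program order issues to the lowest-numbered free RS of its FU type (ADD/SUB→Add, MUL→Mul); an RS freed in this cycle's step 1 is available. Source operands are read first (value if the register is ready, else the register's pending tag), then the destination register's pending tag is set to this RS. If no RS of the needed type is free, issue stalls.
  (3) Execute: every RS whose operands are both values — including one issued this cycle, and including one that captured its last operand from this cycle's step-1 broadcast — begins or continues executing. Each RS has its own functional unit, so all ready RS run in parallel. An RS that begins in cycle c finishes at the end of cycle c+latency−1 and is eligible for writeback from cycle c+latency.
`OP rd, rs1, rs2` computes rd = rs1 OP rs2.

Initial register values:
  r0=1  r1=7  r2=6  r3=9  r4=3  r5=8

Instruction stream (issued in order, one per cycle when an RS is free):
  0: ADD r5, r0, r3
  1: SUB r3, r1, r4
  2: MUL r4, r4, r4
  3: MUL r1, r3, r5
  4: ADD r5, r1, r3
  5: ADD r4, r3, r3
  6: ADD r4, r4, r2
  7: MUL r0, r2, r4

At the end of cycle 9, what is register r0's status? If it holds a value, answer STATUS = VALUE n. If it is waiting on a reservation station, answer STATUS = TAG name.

STATUS = TAG Mul1

c1: issue ADD r5<-Add1 | r0:1,r1:7,r2:6,r3:9,r4:3,r5:Add1
c2: issue SUB r3<-Add2 | r0:1,r1:7,r2:6,r3:Add2,r4:3,r5:Add1
c3: CDB Add1=10; issue MUL r4<-Mul1 | r0:1,r1:7,r2:6,r3:Add2,r4:Mul1,r5:10
c4: CDB Add2=4; issue MUL r1<-Mul2 | r0:1,r1:Mul2,r2:6,r3:4,r4:Mul1,r5:10
c5: issue ADD r5<-Add1 | r0:1,r1:Mul2,r2:6,r3:4,r4:Mul1,r5:Add1
c6: issue ADD r4<-Add2 | r0:1,r1:Mul2,r2:6,r3:4,r4:Add2,r5:Add1
c7: CDB Mul1=9; stall | r0:1,r1:Mul2,r2:6,r3:4,r4:Add2,r5:Add1
c8: CDB Add2=8; issue ADD r4<-Add2 | r0:1,r1:Mul2,r2:6,r3:4,r4:Add2,r5:Add1
c9: CDB Mul2=40; issue MUL r0<-Mul1 | r0:Mul1,r1:40,r2:6,r3:4,r4:Add2,r5:Add1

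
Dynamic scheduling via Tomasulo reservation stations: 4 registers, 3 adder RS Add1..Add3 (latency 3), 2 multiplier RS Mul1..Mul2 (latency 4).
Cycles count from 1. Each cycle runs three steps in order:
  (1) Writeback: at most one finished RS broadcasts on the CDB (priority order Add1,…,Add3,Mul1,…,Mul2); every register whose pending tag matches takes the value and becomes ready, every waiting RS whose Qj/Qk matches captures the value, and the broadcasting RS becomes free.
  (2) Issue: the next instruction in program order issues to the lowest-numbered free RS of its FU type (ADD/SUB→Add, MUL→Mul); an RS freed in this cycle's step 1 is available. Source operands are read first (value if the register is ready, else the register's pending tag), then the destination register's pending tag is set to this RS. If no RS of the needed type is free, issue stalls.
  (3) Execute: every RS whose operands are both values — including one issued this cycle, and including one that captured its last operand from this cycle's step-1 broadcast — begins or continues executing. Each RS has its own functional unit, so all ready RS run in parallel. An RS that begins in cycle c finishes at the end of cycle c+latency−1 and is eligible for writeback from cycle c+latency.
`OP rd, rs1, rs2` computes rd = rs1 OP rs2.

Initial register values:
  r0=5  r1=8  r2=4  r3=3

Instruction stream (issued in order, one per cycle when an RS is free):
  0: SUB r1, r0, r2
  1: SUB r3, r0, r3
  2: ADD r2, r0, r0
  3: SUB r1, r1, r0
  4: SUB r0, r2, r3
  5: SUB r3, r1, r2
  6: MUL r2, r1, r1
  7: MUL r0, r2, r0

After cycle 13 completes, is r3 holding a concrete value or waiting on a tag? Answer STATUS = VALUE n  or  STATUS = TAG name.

STATUS = VALUE -14

c1: issue SUB r1<-Add1 | r0:5,r1:Add1,r2:4,r3:3
c2: issue SUB r3<-Add2 | r0:5,r1:Add1,r2:4,r3:Add2
c3: issue ADD r2<-Add3 | r0:5,r1:Add1,r2:Add3,r3:Add2
c4: CDB Add1=1; issue SUB r1<-Add1 | r0:5,r1:Add1,r2:Add3,r3:Add2
c5: CDB Add2=2; issue SUB r0<-Add2 | r0:Add2,r1:Add1,r2:Add3,r3:2
c6: CDB Add3=10; issue SUB r3<-Add3 | r0:Add2,r1:Add1,r2:10,r3:Add3
c7: CDB Add1=-4; issue MUL r2<-Mul1 | r0:Add2,r1:-4,r2:Mul1,r3:Add3
c8: issue MUL r0<-Mul2 | r0:Mul2,r1:-4,r2:Mul1,r3:Add3
c9: CDB Add2=8 | r0:Mul2,r1:-4,r2:Mul1,r3:Add3
c10: CDB Add3=-14 | r0:Mul2,r1:-4,r2:Mul1,r3:-14
c11: CDB Mul1=16 | r0:Mul2,r1:-4,r2:16,r3:-14
c12: - | r0:Mul2,r1:-4,r2:16,r3:-14
c13: - | r0:Mul2,r1:-4,r2:16,r3:-14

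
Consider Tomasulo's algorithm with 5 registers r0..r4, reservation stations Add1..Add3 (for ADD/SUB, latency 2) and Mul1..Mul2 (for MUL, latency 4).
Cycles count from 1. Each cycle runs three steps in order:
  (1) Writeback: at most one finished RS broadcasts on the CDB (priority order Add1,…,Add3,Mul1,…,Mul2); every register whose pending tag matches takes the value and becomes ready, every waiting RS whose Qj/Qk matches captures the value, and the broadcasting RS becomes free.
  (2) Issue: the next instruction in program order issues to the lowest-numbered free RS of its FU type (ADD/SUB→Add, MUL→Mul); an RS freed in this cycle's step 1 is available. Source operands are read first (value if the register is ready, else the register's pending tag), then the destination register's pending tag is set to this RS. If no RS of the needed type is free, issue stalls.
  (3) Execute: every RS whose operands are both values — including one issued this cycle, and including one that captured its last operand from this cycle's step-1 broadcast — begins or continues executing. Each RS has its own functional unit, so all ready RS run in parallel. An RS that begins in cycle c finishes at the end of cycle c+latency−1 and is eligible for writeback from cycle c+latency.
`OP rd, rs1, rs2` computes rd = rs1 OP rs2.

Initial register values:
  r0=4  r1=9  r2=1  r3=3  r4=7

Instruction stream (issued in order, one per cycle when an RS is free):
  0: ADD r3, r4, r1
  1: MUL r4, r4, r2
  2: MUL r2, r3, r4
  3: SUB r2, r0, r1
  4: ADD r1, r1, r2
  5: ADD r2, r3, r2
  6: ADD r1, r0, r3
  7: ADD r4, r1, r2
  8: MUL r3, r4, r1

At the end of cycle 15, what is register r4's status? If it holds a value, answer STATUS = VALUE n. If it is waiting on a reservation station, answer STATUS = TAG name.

STATUS = VALUE 31

cycle 1: issue ADD r3<-Add1 // r0:4,r1:9,r2:1,r3:Add1,r4:7
cycle 2: issue MUL r4<-Mul1 // r0:4,r1:9,r2:1,r3:Add1,r4:Mul1
cycle 3: CDB Add1=16; issue MUL r2<-Mul2 // r0:4,r1:9,r2:Mul2,r3:16,r4:Mul1
cycle 4: issue SUB r2<-Add1 // r0:4,r1:9,r2:Add1,r3:16,r4:Mul1
cycle 5: issue ADD r1<-Add2 // r0:4,r1:Add2,r2:Add1,r3:16,r4:Mul1
cycle 6: CDB Add1=-5; issue ADD r2<-Add1 // r0:4,r1:Add2,r2:Add1,r3:16,r4:Mul1
cycle 7: CDB Mul1=7; issue ADD r1<-Add3 // r0:4,r1:Add3,r2:Add1,r3:16,r4:7
cycle 8: CDB Add1=11; issue ADD r4<-Add1 // r0:4,r1:Add3,r2:11,r3:16,r4:Add1
cycle 9: CDB Add2=4; issue MUL r3<-Mul1 // r0:4,r1:Add3,r2:11,r3:Mul1,r4:Add1
cycle 10: CDB Add3=20 // r0:4,r1:20,r2:11,r3:Mul1,r4:Add1
cycle 11: CDB Mul2=112 // r0:4,r1:20,r2:11,r3:Mul1,r4:Add1
cycle 12: CDB Add1=31 // r0:4,r1:20,r2:11,r3:Mul1,r4:31
cycle 13: - // r0:4,r1:20,r2:11,r3:Mul1,r4:31
cycle 14: - // r0:4,r1:20,r2:11,r3:Mul1,r4:31
cycle 15: - // r0:4,r1:20,r2:11,r3:Mul1,r4:31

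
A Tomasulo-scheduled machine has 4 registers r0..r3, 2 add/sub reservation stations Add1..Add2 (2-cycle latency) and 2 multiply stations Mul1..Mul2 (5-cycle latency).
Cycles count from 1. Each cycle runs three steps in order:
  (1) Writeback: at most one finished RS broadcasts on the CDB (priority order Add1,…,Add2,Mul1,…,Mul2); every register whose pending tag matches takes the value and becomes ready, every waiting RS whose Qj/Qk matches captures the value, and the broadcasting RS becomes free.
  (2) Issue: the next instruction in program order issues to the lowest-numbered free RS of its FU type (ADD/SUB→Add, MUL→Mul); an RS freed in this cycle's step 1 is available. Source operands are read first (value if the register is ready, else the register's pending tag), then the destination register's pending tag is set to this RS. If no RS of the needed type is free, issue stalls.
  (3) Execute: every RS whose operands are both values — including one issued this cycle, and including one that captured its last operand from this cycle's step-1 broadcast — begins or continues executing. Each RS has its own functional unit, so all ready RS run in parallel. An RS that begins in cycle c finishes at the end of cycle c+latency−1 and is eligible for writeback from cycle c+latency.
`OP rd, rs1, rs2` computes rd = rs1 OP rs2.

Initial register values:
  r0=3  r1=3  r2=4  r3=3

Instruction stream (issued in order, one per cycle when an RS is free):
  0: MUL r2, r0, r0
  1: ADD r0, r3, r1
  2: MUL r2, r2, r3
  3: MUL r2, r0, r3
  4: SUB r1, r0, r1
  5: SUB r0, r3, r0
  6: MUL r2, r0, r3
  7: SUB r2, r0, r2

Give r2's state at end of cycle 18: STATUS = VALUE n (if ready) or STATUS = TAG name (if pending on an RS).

  c1: issue MUL r2<-Mul1  regs: r0:3,r1:3,r2:Mul1,r3:3
  c2: issue ADD r0<-Add1  regs: r0:Add1,r1:3,r2:Mul1,r3:3
  c3: issue MUL r2<-Mul2  regs: r0:Add1,r1:3,r2:Mul2,r3:3
  c4: CDB Add1=6; stall  regs: r0:6,r1:3,r2:Mul2,r3:3
  c5: stall  regs: r0:6,r1:3,r2:Mul2,r3:3
  c6: CDB Mul1=9; issue MUL r2<-Mul1  regs: r0:6,r1:3,r2:Mul1,r3:3
  c7: issue SUB r1<-Add1  regs: r0:6,r1:Add1,r2:Mul1,r3:3
  c8: issue SUB r0<-Add2  regs: r0:Add2,r1:Add1,r2:Mul1,r3:3
  c9: CDB Add1=3; stall  regs: r0:Add2,r1:3,r2:Mul1,r3:3
  c10: CDB Add2=-3; stall  regs: r0:-3,r1:3,r2:Mul1,r3:3
  c11: CDB Mul1=18; issue MUL r2<-Mul1  regs: r0:-3,r1:3,r2:Mul1,r3:3
  c12: CDB Mul2=27; issue SUB r2<-Add1  regs: r0:-3,r1:3,r2:Add1,r3:3
  c13: -  regs: r0:-3,r1:3,r2:Add1,r3:3
  c14: -  regs: r0:-3,r1:3,r2:Add1,r3:3
  c15: -  regs: r0:-3,r1:3,r2:Add1,r3:3
  c16: CDB Mul1=-9  regs: r0:-3,r1:3,r2:Add1,r3:3
  c17: -  regs: r0:-3,r1:3,r2:Add1,r3:3
  c18: CDB Add1=6  regs: r0:-3,r1:3,r2:6,r3:3

STATUS = VALUE 6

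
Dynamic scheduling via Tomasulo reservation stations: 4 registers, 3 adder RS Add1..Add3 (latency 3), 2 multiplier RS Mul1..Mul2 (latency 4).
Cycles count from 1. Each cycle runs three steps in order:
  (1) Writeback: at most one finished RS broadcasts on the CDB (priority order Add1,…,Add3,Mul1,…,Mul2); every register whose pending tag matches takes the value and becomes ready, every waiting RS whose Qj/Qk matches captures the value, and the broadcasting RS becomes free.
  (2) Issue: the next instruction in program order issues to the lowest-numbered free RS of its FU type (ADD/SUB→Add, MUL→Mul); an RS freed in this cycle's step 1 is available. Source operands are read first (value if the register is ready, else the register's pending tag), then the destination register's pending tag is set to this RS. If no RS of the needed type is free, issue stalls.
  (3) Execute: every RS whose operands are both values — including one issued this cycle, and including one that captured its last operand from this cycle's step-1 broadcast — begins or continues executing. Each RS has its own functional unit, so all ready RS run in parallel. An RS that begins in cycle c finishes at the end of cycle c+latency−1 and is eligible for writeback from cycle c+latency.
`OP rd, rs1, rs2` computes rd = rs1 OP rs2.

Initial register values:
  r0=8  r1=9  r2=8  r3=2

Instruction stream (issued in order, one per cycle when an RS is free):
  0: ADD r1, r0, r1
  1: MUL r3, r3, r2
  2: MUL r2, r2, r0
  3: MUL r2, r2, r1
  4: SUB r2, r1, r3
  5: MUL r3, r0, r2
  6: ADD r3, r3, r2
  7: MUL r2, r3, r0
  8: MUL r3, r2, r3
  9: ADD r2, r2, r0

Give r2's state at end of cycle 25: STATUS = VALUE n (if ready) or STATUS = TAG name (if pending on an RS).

cycle 1: issue ADD r1<-Add1 // r0:8,r1:Add1,r2:8,r3:2
cycle 2: issue MUL r3<-Mul1 // r0:8,r1:Add1,r2:8,r3:Mul1
cycle 3: issue MUL r2<-Mul2 // r0:8,r1:Add1,r2:Mul2,r3:Mul1
cycle 4: CDB Add1=17; stall // r0:8,r1:17,r2:Mul2,r3:Mul1
cycle 5: stall // r0:8,r1:17,r2:Mul2,r3:Mul1
cycle 6: CDB Mul1=16; issue MUL r2<-Mul1 // r0:8,r1:17,r2:Mul1,r3:16
cycle 7: CDB Mul2=64; issue SUB r2<-Add1 // r0:8,r1:17,r2:Add1,r3:16
cycle 8: issue MUL r3<-Mul2 // r0:8,r1:17,r2:Add1,r3:Mul2
cycle 9: issue ADD r3<-Add2 // r0:8,r1:17,r2:Add1,r3:Add2
cycle 10: CDB Add1=1; stall // r0:8,r1:17,r2:1,r3:Add2
cycle 11: CDB Mul1=1088; issue MUL r2<-Mul1 // r0:8,r1:17,r2:Mul1,r3:Add2
cycle 12: stall // r0:8,r1:17,r2:Mul1,r3:Add2
cycle 13: stall // r0:8,r1:17,r2:Mul1,r3:Add2
cycle 14: CDB Mul2=8; issue MUL r3<-Mul2 // r0:8,r1:17,r2:Mul1,r3:Mul2
cycle 15: issue ADD r2<-Add1 // r0:8,r1:17,r2:Add1,r3:Mul2
cycle 16: - // r0:8,r1:17,r2:Add1,r3:Mul2
cycle 17: CDB Add2=9 // r0:8,r1:17,r2:Add1,r3:Mul2
cycle 18: - // r0:8,r1:17,r2:Add1,r3:Mul2
cycle 19: - // r0:8,r1:17,r2:Add1,r3:Mul2
cycle 20: - // r0:8,r1:17,r2:Add1,r3:Mul2
cycle 21: CDB Mul1=72 // r0:8,r1:17,r2:Add1,r3:Mul2
cycle 22: - // r0:8,r1:17,r2:Add1,r3:Mul2
cycle 23: - // r0:8,r1:17,r2:Add1,r3:Mul2
cycle 24: CDB Add1=80 // r0:8,r1:17,r2:80,r3:Mul2
cycle 25: CDB Mul2=648 // r0:8,r1:17,r2:80,r3:648

STATUS = VALUE 80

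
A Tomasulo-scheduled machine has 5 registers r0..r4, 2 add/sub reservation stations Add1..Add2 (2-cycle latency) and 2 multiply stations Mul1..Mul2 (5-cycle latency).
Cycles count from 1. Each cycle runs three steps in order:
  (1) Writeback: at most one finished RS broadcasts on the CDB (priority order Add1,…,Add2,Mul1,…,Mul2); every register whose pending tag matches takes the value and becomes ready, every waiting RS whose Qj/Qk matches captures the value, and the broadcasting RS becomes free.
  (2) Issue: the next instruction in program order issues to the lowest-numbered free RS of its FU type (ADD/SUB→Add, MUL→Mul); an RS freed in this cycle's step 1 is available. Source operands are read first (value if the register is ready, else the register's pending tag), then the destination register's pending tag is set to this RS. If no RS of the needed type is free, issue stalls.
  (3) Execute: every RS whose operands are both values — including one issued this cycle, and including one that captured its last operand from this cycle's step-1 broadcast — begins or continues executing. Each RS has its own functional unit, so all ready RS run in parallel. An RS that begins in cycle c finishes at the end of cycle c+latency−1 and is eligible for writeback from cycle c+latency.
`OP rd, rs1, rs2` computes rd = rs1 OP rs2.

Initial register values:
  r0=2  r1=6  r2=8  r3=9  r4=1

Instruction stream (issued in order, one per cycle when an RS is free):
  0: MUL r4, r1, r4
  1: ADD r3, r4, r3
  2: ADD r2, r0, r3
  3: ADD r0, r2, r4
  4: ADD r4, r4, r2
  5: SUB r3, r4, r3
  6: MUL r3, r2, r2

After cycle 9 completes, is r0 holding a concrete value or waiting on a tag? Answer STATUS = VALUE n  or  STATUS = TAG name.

cycle 1: issue MUL r4<-Mul1 // r0:2,r1:6,r2:8,r3:9,r4:Mul1
cycle 2: issue ADD r3<-Add1 // r0:2,r1:6,r2:8,r3:Add1,r4:Mul1
cycle 3: issue ADD r2<-Add2 // r0:2,r1:6,r2:Add2,r3:Add1,r4:Mul1
cycle 4: stall // r0:2,r1:6,r2:Add2,r3:Add1,r4:Mul1
cycle 5: stall // r0:2,r1:6,r2:Add2,r3:Add1,r4:Mul1
cycle 6: CDB Mul1=6; stall // r0:2,r1:6,r2:Add2,r3:Add1,r4:6
cycle 7: stall // r0:2,r1:6,r2:Add2,r3:Add1,r4:6
cycle 8: CDB Add1=15; issue ADD r0<-Add1 // r0:Add1,r1:6,r2:Add2,r3:15,r4:6
cycle 9: stall // r0:Add1,r1:6,r2:Add2,r3:15,r4:6

STATUS = TAG Add1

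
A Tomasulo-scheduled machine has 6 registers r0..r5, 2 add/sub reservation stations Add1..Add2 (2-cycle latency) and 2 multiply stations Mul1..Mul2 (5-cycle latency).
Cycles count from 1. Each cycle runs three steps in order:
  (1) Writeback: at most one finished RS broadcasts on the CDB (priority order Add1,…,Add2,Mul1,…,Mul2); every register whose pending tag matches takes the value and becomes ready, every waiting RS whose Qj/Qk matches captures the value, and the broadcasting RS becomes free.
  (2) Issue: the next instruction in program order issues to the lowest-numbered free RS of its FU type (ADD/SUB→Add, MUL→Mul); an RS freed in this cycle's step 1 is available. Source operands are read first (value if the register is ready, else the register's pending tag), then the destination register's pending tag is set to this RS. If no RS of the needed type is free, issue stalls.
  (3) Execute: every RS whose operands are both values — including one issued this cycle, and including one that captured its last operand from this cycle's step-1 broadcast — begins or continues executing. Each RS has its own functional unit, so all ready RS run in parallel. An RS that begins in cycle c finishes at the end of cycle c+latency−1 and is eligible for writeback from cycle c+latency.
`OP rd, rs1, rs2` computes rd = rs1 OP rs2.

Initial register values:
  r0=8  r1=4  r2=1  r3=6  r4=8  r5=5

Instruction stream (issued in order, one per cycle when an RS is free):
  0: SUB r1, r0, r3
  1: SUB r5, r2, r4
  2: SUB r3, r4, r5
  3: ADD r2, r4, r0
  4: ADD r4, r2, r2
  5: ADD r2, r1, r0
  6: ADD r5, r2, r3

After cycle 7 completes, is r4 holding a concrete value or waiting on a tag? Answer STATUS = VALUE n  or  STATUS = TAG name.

STATUS = TAG Add1

cycle 1: issue SUB r1<-Add1 // r0:8,r1:Add1,r2:1,r3:6,r4:8,r5:5
cycle 2: issue SUB r5<-Add2 // r0:8,r1:Add1,r2:1,r3:6,r4:8,r5:Add2
cycle 3: CDB Add1=2; issue SUB r3<-Add1 // r0:8,r1:2,r2:1,r3:Add1,r4:8,r5:Add2
cycle 4: CDB Add2=-7; issue ADD r2<-Add2 // r0:8,r1:2,r2:Add2,r3:Add1,r4:8,r5:-7
cycle 5: stall // r0:8,r1:2,r2:Add2,r3:Add1,r4:8,r5:-7
cycle 6: CDB Add1=15; issue ADD r4<-Add1 // r0:8,r1:2,r2:Add2,r3:15,r4:Add1,r5:-7
cycle 7: CDB Add2=16; issue ADD r2<-Add2 // r0:8,r1:2,r2:Add2,r3:15,r4:Add1,r5:-7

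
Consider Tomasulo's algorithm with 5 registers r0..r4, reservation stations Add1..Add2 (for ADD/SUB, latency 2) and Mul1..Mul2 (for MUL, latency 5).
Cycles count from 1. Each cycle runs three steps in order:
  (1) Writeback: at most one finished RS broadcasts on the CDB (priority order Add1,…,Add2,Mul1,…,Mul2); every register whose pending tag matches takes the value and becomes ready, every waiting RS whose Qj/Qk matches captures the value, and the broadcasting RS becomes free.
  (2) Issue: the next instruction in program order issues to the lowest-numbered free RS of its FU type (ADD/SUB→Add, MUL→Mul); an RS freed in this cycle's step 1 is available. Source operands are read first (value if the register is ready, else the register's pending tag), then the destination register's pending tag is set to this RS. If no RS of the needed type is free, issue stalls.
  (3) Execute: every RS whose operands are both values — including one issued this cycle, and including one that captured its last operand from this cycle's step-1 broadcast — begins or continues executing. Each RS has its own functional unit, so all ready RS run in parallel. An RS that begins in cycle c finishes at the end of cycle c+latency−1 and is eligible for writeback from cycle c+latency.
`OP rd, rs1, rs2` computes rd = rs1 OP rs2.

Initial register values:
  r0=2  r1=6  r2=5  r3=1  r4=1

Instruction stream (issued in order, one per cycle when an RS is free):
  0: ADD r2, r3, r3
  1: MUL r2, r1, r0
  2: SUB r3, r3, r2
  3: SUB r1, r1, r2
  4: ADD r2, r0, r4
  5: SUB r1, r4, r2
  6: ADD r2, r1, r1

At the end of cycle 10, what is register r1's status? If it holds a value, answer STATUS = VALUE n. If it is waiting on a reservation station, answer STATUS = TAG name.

STATUS = TAG Add2

  c1: issue ADD r2<-Add1  regs: r0:2,r1:6,r2:Add1,r3:1,r4:1
  c2: issue MUL r2<-Mul1  regs: r0:2,r1:6,r2:Mul1,r3:1,r4:1
  c3: CDB Add1=2; issue SUB r3<-Add1  regs: r0:2,r1:6,r2:Mul1,r3:Add1,r4:1
  c4: issue SUB r1<-Add2  regs: r0:2,r1:Add2,r2:Mul1,r3:Add1,r4:1
  c5: stall  regs: r0:2,r1:Add2,r2:Mul1,r3:Add1,r4:1
  c6: stall  regs: r0:2,r1:Add2,r2:Mul1,r3:Add1,r4:1
  c7: CDB Mul1=12; stall  regs: r0:2,r1:Add2,r2:12,r3:Add1,r4:1
  c8: stall  regs: r0:2,r1:Add2,r2:12,r3:Add1,r4:1
  c9: CDB Add1=-11; issue ADD r2<-Add1  regs: r0:2,r1:Add2,r2:Add1,r3:-11,r4:1
  c10: CDB Add2=-6; issue SUB r1<-Add2  regs: r0:2,r1:Add2,r2:Add1,r3:-11,r4:1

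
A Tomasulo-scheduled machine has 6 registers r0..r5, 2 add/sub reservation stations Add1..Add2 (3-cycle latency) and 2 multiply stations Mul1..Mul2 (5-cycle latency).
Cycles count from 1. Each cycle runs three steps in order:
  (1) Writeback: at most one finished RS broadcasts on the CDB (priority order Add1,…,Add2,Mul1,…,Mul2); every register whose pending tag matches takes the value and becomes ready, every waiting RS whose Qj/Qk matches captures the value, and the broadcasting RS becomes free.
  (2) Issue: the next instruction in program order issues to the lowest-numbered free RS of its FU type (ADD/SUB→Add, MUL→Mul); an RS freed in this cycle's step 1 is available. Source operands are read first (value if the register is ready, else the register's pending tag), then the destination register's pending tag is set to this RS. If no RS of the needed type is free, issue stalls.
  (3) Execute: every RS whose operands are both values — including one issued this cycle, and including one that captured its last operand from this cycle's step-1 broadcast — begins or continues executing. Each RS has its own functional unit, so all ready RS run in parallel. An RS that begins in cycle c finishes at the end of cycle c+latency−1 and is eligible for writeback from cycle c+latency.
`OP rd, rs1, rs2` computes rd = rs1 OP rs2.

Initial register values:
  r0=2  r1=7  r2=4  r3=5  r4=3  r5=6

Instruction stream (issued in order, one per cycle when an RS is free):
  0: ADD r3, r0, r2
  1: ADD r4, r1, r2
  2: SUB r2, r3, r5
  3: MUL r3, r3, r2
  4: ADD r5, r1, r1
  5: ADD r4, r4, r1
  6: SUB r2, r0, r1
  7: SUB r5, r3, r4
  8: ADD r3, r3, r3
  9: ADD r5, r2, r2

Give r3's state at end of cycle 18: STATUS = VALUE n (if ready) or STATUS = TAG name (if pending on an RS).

STATUS = VALUE 0

cycle 1: issue ADD r3<-Add1 // r0:2,r1:7,r2:4,r3:Add1,r4:3,r5:6
cycle 2: issue ADD r4<-Add2 // r0:2,r1:7,r2:4,r3:Add1,r4:Add2,r5:6
cycle 3: stall // r0:2,r1:7,r2:4,r3:Add1,r4:Add2,r5:6
cycle 4: CDB Add1=6; issue SUB r2<-Add1 // r0:2,r1:7,r2:Add1,r3:6,r4:Add2,r5:6
cycle 5: CDB Add2=11; issue MUL r3<-Mul1 // r0:2,r1:7,r2:Add1,r3:Mul1,r4:11,r5:6
cycle 6: issue ADD r5<-Add2 // r0:2,r1:7,r2:Add1,r3:Mul1,r4:11,r5:Add2
cycle 7: CDB Add1=0; issue ADD r4<-Add1 // r0:2,r1:7,r2:0,r3:Mul1,r4:Add1,r5:Add2
cycle 8: stall // r0:2,r1:7,r2:0,r3:Mul1,r4:Add1,r5:Add2
cycle 9: CDB Add2=14; issue SUB r2<-Add2 // r0:2,r1:7,r2:Add2,r3:Mul1,r4:Add1,r5:14
cycle 10: CDB Add1=18; issue SUB r5<-Add1 // r0:2,r1:7,r2:Add2,r3:Mul1,r4:18,r5:Add1
cycle 11: stall // r0:2,r1:7,r2:Add2,r3:Mul1,r4:18,r5:Add1
cycle 12: CDB Add2=-5; issue ADD r3<-Add2 // r0:2,r1:7,r2:-5,r3:Add2,r4:18,r5:Add1
cycle 13: CDB Mul1=0; stall // r0:2,r1:7,r2:-5,r3:Add2,r4:18,r5:Add1
cycle 14: stall // r0:2,r1:7,r2:-5,r3:Add2,r4:18,r5:Add1
cycle 15: stall // r0:2,r1:7,r2:-5,r3:Add2,r4:18,r5:Add1
cycle 16: CDB Add1=-18; issue ADD r5<-Add1 // r0:2,r1:7,r2:-5,r3:Add2,r4:18,r5:Add1
cycle 17: CDB Add2=0 // r0:2,r1:7,r2:-5,r3:0,r4:18,r5:Add1
cycle 18: - // r0:2,r1:7,r2:-5,r3:0,r4:18,r5:Add1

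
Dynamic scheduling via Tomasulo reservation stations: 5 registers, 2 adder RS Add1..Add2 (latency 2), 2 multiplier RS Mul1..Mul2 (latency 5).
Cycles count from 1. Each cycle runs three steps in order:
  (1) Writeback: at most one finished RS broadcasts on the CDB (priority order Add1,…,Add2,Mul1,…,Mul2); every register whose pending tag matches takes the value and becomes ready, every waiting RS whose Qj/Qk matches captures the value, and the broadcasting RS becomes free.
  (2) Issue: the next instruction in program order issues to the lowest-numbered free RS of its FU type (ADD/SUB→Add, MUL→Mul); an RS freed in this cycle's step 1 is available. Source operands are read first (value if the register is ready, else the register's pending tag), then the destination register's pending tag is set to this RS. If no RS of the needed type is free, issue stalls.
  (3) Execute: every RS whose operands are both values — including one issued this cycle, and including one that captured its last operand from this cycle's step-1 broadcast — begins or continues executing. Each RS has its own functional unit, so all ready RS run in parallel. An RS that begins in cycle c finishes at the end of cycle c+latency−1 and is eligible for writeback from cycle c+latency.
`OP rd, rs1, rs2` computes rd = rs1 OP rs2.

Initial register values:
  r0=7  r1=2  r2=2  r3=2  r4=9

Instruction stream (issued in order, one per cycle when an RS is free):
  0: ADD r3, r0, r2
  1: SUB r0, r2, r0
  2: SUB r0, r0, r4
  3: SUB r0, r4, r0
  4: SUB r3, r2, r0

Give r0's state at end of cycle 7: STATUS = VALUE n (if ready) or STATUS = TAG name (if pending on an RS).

  c1: issue ADD r3<-Add1  regs: r0:7,r1:2,r2:2,r3:Add1,r4:9
  c2: issue SUB r0<-Add2  regs: r0:Add2,r1:2,r2:2,r3:Add1,r4:9
  c3: CDB Add1=9; issue SUB r0<-Add1  regs: r0:Add1,r1:2,r2:2,r3:9,r4:9
  c4: CDB Add2=-5; issue SUB r0<-Add2  regs: r0:Add2,r1:2,r2:2,r3:9,r4:9
  c5: stall  regs: r0:Add2,r1:2,r2:2,r3:9,r4:9
  c6: CDB Add1=-14; issue SUB r3<-Add1  regs: r0:Add2,r1:2,r2:2,r3:Add1,r4:9
  c7: -  regs: r0:Add2,r1:2,r2:2,r3:Add1,r4:9

STATUS = TAG Add2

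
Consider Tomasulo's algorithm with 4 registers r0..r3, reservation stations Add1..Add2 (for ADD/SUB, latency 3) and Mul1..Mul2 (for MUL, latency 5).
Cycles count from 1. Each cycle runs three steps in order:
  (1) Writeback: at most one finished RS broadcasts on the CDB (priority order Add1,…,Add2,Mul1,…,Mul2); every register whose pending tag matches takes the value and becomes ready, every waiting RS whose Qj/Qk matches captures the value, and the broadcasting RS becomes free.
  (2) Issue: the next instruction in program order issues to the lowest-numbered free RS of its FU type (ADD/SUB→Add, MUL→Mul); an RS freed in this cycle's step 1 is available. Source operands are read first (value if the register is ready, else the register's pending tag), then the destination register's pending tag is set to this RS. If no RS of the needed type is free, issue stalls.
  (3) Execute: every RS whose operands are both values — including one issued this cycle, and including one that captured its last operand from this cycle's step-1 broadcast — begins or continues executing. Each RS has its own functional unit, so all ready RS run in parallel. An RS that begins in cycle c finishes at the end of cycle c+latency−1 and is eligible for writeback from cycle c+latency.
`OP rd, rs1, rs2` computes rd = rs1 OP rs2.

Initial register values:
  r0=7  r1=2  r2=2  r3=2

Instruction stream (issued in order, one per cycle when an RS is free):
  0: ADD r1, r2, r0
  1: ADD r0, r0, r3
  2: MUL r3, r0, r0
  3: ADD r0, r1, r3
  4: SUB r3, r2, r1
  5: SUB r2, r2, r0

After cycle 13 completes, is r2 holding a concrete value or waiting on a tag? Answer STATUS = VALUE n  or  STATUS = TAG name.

STATUS = TAG Add2

c1: issue ADD r1<-Add1 | r0:7,r1:Add1,r2:2,r3:2
c2: issue ADD r0<-Add2 | r0:Add2,r1:Add1,r2:2,r3:2
c3: issue MUL r3<-Mul1 | r0:Add2,r1:Add1,r2:2,r3:Mul1
c4: CDB Add1=9; issue ADD r0<-Add1 | r0:Add1,r1:9,r2:2,r3:Mul1
c5: CDB Add2=9; issue SUB r3<-Add2 | r0:Add1,r1:9,r2:2,r3:Add2
c6: stall | r0:Add1,r1:9,r2:2,r3:Add2
c7: stall | r0:Add1,r1:9,r2:2,r3:Add2
c8: CDB Add2=-7; issue SUB r2<-Add2 | r0:Add1,r1:9,r2:Add2,r3:-7
c9: - | r0:Add1,r1:9,r2:Add2,r3:-7
c10: CDB Mul1=81 | r0:Add1,r1:9,r2:Add2,r3:-7
c11: - | r0:Add1,r1:9,r2:Add2,r3:-7
c12: - | r0:Add1,r1:9,r2:Add2,r3:-7
c13: CDB Add1=90 | r0:90,r1:9,r2:Add2,r3:-7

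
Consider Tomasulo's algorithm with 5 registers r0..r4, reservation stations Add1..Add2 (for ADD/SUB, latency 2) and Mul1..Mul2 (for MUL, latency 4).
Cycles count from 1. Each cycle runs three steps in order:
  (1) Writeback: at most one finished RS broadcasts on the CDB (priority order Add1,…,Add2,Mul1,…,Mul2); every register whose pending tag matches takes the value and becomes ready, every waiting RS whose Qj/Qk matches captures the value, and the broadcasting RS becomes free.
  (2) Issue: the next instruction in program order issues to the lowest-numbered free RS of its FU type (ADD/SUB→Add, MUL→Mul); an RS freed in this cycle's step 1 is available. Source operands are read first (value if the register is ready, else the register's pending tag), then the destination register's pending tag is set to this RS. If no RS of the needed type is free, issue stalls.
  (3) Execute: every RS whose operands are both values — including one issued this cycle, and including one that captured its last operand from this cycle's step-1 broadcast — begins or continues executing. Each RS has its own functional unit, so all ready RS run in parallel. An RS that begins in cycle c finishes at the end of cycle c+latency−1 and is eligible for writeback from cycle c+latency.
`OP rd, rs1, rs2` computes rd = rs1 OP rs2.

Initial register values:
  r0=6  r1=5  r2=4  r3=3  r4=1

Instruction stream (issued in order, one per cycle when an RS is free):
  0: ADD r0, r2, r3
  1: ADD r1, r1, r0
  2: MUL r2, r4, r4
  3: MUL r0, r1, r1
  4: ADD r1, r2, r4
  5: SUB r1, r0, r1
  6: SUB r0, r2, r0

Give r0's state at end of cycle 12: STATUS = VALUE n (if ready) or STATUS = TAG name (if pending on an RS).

STATUS = VALUE -143

c1: issue ADD r0<-Add1 | r0:Add1,r1:5,r2:4,r3:3,r4:1
c2: issue ADD r1<-Add2 | r0:Add1,r1:Add2,r2:4,r3:3,r4:1
c3: CDB Add1=7; issue MUL r2<-Mul1 | r0:7,r1:Add2,r2:Mul1,r3:3,r4:1
c4: issue MUL r0<-Mul2 | r0:Mul2,r1:Add2,r2:Mul1,r3:3,r4:1
c5: CDB Add2=12; issue ADD r1<-Add1 | r0:Mul2,r1:Add1,r2:Mul1,r3:3,r4:1
c6: issue SUB r1<-Add2 | r0:Mul2,r1:Add2,r2:Mul1,r3:3,r4:1
c7: CDB Mul1=1; stall | r0:Mul2,r1:Add2,r2:1,r3:3,r4:1
c8: stall | r0:Mul2,r1:Add2,r2:1,r3:3,r4:1
c9: CDB Add1=2; issue SUB r0<-Add1 | r0:Add1,r1:Add2,r2:1,r3:3,r4:1
c10: CDB Mul2=144 | r0:Add1,r1:Add2,r2:1,r3:3,r4:1
c11: - | r0:Add1,r1:Add2,r2:1,r3:3,r4:1
c12: CDB Add1=-143 | r0:-143,r1:Add2,r2:1,r3:3,r4:1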